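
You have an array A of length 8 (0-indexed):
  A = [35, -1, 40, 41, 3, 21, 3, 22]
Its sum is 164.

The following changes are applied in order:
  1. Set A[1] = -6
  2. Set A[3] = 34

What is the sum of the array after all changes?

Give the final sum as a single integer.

Initial sum: 164
Change 1: A[1] -1 -> -6, delta = -5, sum = 159
Change 2: A[3] 41 -> 34, delta = -7, sum = 152

Answer: 152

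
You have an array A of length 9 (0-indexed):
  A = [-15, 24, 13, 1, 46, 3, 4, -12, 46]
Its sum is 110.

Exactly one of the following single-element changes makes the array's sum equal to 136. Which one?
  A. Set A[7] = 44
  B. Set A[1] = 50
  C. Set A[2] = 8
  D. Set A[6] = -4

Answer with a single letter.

Answer: B

Derivation:
Option A: A[7] -12->44, delta=56, new_sum=110+(56)=166
Option B: A[1] 24->50, delta=26, new_sum=110+(26)=136 <-- matches target
Option C: A[2] 13->8, delta=-5, new_sum=110+(-5)=105
Option D: A[6] 4->-4, delta=-8, new_sum=110+(-8)=102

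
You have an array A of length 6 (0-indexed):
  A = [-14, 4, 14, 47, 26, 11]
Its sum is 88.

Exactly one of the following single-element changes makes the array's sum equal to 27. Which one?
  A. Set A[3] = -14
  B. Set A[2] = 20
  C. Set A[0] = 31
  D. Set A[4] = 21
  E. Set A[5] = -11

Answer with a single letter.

Option A: A[3] 47->-14, delta=-61, new_sum=88+(-61)=27 <-- matches target
Option B: A[2] 14->20, delta=6, new_sum=88+(6)=94
Option C: A[0] -14->31, delta=45, new_sum=88+(45)=133
Option D: A[4] 26->21, delta=-5, new_sum=88+(-5)=83
Option E: A[5] 11->-11, delta=-22, new_sum=88+(-22)=66

Answer: A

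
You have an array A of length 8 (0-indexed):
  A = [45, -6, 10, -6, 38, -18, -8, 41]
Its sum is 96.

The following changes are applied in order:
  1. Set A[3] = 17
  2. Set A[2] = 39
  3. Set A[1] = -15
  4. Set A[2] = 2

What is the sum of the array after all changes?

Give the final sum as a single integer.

Answer: 102

Derivation:
Initial sum: 96
Change 1: A[3] -6 -> 17, delta = 23, sum = 119
Change 2: A[2] 10 -> 39, delta = 29, sum = 148
Change 3: A[1] -6 -> -15, delta = -9, sum = 139
Change 4: A[2] 39 -> 2, delta = -37, sum = 102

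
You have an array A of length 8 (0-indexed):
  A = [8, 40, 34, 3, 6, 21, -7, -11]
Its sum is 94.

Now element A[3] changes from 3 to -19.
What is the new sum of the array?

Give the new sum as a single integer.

Old value at index 3: 3
New value at index 3: -19
Delta = -19 - 3 = -22
New sum = old_sum + delta = 94 + (-22) = 72

Answer: 72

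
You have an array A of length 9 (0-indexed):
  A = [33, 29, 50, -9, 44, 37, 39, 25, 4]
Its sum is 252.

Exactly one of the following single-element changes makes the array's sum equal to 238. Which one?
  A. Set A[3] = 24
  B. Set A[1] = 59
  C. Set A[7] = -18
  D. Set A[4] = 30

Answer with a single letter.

Option A: A[3] -9->24, delta=33, new_sum=252+(33)=285
Option B: A[1] 29->59, delta=30, new_sum=252+(30)=282
Option C: A[7] 25->-18, delta=-43, new_sum=252+(-43)=209
Option D: A[4] 44->30, delta=-14, new_sum=252+(-14)=238 <-- matches target

Answer: D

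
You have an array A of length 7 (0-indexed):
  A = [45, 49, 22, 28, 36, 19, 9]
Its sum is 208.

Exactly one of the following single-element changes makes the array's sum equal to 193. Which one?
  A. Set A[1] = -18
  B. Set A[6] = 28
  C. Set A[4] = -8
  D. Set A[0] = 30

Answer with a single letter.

Option A: A[1] 49->-18, delta=-67, new_sum=208+(-67)=141
Option B: A[6] 9->28, delta=19, new_sum=208+(19)=227
Option C: A[4] 36->-8, delta=-44, new_sum=208+(-44)=164
Option D: A[0] 45->30, delta=-15, new_sum=208+(-15)=193 <-- matches target

Answer: D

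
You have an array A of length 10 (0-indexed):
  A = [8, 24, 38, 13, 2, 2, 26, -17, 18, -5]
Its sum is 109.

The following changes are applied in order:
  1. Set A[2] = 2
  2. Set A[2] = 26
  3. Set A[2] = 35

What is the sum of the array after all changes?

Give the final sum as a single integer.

Initial sum: 109
Change 1: A[2] 38 -> 2, delta = -36, sum = 73
Change 2: A[2] 2 -> 26, delta = 24, sum = 97
Change 3: A[2] 26 -> 35, delta = 9, sum = 106

Answer: 106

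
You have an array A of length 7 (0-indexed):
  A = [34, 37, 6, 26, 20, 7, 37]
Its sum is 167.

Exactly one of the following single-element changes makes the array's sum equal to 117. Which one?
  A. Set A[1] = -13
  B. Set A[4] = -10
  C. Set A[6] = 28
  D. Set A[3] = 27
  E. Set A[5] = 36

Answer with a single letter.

Answer: A

Derivation:
Option A: A[1] 37->-13, delta=-50, new_sum=167+(-50)=117 <-- matches target
Option B: A[4] 20->-10, delta=-30, new_sum=167+(-30)=137
Option C: A[6] 37->28, delta=-9, new_sum=167+(-9)=158
Option D: A[3] 26->27, delta=1, new_sum=167+(1)=168
Option E: A[5] 7->36, delta=29, new_sum=167+(29)=196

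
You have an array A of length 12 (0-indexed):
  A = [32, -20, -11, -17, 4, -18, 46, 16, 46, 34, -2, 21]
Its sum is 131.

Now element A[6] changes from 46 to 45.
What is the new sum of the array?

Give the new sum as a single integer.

Old value at index 6: 46
New value at index 6: 45
Delta = 45 - 46 = -1
New sum = old_sum + delta = 131 + (-1) = 130

Answer: 130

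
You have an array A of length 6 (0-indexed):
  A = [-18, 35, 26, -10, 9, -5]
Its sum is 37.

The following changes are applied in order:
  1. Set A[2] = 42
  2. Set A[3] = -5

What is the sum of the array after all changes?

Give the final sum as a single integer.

Initial sum: 37
Change 1: A[2] 26 -> 42, delta = 16, sum = 53
Change 2: A[3] -10 -> -5, delta = 5, sum = 58

Answer: 58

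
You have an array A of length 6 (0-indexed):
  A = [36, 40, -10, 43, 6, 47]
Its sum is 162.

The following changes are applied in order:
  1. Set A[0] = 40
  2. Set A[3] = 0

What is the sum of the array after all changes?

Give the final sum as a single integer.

Answer: 123

Derivation:
Initial sum: 162
Change 1: A[0] 36 -> 40, delta = 4, sum = 166
Change 2: A[3] 43 -> 0, delta = -43, sum = 123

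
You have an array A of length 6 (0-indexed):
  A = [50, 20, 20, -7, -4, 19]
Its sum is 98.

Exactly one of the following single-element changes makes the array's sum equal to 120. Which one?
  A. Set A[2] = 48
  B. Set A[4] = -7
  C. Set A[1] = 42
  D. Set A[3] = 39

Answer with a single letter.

Option A: A[2] 20->48, delta=28, new_sum=98+(28)=126
Option B: A[4] -4->-7, delta=-3, new_sum=98+(-3)=95
Option C: A[1] 20->42, delta=22, new_sum=98+(22)=120 <-- matches target
Option D: A[3] -7->39, delta=46, new_sum=98+(46)=144

Answer: C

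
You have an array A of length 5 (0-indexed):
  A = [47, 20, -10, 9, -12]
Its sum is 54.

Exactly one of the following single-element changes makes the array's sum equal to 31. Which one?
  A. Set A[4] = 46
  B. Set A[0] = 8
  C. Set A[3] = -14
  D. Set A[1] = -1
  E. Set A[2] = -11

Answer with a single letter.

Option A: A[4] -12->46, delta=58, new_sum=54+(58)=112
Option B: A[0] 47->8, delta=-39, new_sum=54+(-39)=15
Option C: A[3] 9->-14, delta=-23, new_sum=54+(-23)=31 <-- matches target
Option D: A[1] 20->-1, delta=-21, new_sum=54+(-21)=33
Option E: A[2] -10->-11, delta=-1, new_sum=54+(-1)=53

Answer: C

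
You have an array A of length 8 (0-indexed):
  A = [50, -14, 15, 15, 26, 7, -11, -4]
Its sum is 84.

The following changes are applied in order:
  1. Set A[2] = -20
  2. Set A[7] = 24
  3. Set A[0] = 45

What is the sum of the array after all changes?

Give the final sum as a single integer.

Answer: 72

Derivation:
Initial sum: 84
Change 1: A[2] 15 -> -20, delta = -35, sum = 49
Change 2: A[7] -4 -> 24, delta = 28, sum = 77
Change 3: A[0] 50 -> 45, delta = -5, sum = 72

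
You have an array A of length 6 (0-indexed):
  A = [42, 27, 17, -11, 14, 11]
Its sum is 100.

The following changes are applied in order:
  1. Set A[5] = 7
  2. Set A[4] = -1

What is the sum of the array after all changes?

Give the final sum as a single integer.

Initial sum: 100
Change 1: A[5] 11 -> 7, delta = -4, sum = 96
Change 2: A[4] 14 -> -1, delta = -15, sum = 81

Answer: 81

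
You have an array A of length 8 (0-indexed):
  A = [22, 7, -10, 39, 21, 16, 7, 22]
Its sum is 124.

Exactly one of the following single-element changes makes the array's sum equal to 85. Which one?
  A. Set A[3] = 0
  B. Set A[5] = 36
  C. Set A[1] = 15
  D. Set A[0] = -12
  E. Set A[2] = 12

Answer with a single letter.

Answer: A

Derivation:
Option A: A[3] 39->0, delta=-39, new_sum=124+(-39)=85 <-- matches target
Option B: A[5] 16->36, delta=20, new_sum=124+(20)=144
Option C: A[1] 7->15, delta=8, new_sum=124+(8)=132
Option D: A[0] 22->-12, delta=-34, new_sum=124+(-34)=90
Option E: A[2] -10->12, delta=22, new_sum=124+(22)=146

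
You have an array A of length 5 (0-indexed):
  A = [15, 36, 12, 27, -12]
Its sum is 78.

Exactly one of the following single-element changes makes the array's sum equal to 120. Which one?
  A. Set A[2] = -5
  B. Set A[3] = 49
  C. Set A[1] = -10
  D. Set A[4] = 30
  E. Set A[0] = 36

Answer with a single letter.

Option A: A[2] 12->-5, delta=-17, new_sum=78+(-17)=61
Option B: A[3] 27->49, delta=22, new_sum=78+(22)=100
Option C: A[1] 36->-10, delta=-46, new_sum=78+(-46)=32
Option D: A[4] -12->30, delta=42, new_sum=78+(42)=120 <-- matches target
Option E: A[0] 15->36, delta=21, new_sum=78+(21)=99

Answer: D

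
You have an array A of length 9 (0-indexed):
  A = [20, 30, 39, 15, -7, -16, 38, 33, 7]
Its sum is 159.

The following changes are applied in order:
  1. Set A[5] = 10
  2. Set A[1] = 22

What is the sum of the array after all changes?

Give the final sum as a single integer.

Answer: 177

Derivation:
Initial sum: 159
Change 1: A[5] -16 -> 10, delta = 26, sum = 185
Change 2: A[1] 30 -> 22, delta = -8, sum = 177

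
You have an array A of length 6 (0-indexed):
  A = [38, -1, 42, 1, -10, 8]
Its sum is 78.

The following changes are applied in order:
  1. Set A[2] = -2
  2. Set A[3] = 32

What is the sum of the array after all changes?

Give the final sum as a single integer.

Initial sum: 78
Change 1: A[2] 42 -> -2, delta = -44, sum = 34
Change 2: A[3] 1 -> 32, delta = 31, sum = 65

Answer: 65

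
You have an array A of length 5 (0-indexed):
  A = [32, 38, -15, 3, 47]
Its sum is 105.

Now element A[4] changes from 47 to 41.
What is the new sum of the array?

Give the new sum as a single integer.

Old value at index 4: 47
New value at index 4: 41
Delta = 41 - 47 = -6
New sum = old_sum + delta = 105 + (-6) = 99

Answer: 99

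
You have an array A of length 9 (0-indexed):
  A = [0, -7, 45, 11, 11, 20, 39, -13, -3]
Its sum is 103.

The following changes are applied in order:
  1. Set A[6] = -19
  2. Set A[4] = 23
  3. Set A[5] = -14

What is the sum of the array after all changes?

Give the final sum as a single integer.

Initial sum: 103
Change 1: A[6] 39 -> -19, delta = -58, sum = 45
Change 2: A[4] 11 -> 23, delta = 12, sum = 57
Change 3: A[5] 20 -> -14, delta = -34, sum = 23

Answer: 23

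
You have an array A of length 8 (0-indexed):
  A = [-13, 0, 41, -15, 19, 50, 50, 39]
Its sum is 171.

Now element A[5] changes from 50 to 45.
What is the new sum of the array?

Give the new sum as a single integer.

Old value at index 5: 50
New value at index 5: 45
Delta = 45 - 50 = -5
New sum = old_sum + delta = 171 + (-5) = 166

Answer: 166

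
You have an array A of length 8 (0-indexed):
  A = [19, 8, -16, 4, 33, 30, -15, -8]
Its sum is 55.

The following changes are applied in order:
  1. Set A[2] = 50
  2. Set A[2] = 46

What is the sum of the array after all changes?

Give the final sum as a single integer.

Answer: 117

Derivation:
Initial sum: 55
Change 1: A[2] -16 -> 50, delta = 66, sum = 121
Change 2: A[2] 50 -> 46, delta = -4, sum = 117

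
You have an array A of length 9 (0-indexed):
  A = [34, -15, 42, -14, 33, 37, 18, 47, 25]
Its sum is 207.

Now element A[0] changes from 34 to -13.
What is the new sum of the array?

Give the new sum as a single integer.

Old value at index 0: 34
New value at index 0: -13
Delta = -13 - 34 = -47
New sum = old_sum + delta = 207 + (-47) = 160

Answer: 160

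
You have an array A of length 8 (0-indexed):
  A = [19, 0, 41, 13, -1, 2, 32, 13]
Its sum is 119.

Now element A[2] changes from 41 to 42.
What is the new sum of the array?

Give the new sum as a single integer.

Old value at index 2: 41
New value at index 2: 42
Delta = 42 - 41 = 1
New sum = old_sum + delta = 119 + (1) = 120

Answer: 120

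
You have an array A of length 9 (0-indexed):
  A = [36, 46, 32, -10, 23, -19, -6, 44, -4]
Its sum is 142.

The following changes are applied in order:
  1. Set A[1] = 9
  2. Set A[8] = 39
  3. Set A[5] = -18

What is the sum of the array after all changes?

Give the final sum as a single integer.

Answer: 149

Derivation:
Initial sum: 142
Change 1: A[1] 46 -> 9, delta = -37, sum = 105
Change 2: A[8] -4 -> 39, delta = 43, sum = 148
Change 3: A[5] -19 -> -18, delta = 1, sum = 149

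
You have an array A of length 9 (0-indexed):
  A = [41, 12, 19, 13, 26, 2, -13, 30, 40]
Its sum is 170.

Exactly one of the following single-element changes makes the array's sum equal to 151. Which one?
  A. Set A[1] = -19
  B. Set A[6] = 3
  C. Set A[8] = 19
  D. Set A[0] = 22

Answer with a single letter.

Option A: A[1] 12->-19, delta=-31, new_sum=170+(-31)=139
Option B: A[6] -13->3, delta=16, new_sum=170+(16)=186
Option C: A[8] 40->19, delta=-21, new_sum=170+(-21)=149
Option D: A[0] 41->22, delta=-19, new_sum=170+(-19)=151 <-- matches target

Answer: D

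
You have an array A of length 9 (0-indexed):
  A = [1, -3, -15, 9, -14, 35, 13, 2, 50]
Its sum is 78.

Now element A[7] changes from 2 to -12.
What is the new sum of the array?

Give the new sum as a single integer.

Old value at index 7: 2
New value at index 7: -12
Delta = -12 - 2 = -14
New sum = old_sum + delta = 78 + (-14) = 64

Answer: 64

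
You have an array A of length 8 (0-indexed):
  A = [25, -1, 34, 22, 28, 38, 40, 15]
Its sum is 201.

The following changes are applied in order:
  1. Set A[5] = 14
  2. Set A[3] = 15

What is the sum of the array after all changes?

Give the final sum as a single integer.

Answer: 170

Derivation:
Initial sum: 201
Change 1: A[5] 38 -> 14, delta = -24, sum = 177
Change 2: A[3] 22 -> 15, delta = -7, sum = 170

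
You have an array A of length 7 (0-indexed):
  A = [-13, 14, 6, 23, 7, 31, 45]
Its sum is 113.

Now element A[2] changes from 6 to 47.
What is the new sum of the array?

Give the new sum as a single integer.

Old value at index 2: 6
New value at index 2: 47
Delta = 47 - 6 = 41
New sum = old_sum + delta = 113 + (41) = 154

Answer: 154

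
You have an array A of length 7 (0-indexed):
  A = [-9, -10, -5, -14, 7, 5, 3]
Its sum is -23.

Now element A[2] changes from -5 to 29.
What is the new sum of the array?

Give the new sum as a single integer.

Answer: 11

Derivation:
Old value at index 2: -5
New value at index 2: 29
Delta = 29 - -5 = 34
New sum = old_sum + delta = -23 + (34) = 11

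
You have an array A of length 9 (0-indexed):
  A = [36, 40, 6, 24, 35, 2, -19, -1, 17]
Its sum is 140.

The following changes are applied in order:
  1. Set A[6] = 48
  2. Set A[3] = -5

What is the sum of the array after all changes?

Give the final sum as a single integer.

Answer: 178

Derivation:
Initial sum: 140
Change 1: A[6] -19 -> 48, delta = 67, sum = 207
Change 2: A[3] 24 -> -5, delta = -29, sum = 178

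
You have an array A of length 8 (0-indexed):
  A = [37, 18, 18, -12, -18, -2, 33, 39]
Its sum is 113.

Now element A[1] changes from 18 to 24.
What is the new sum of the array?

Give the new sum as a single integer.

Old value at index 1: 18
New value at index 1: 24
Delta = 24 - 18 = 6
New sum = old_sum + delta = 113 + (6) = 119

Answer: 119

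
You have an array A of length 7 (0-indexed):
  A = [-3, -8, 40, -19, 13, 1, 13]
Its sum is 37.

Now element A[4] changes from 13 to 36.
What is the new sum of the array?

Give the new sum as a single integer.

Old value at index 4: 13
New value at index 4: 36
Delta = 36 - 13 = 23
New sum = old_sum + delta = 37 + (23) = 60

Answer: 60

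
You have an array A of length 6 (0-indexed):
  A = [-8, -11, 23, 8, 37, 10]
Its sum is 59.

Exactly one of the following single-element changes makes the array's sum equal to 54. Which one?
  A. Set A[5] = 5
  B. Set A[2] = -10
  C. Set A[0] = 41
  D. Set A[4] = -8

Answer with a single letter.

Answer: A

Derivation:
Option A: A[5] 10->5, delta=-5, new_sum=59+(-5)=54 <-- matches target
Option B: A[2] 23->-10, delta=-33, new_sum=59+(-33)=26
Option C: A[0] -8->41, delta=49, new_sum=59+(49)=108
Option D: A[4] 37->-8, delta=-45, new_sum=59+(-45)=14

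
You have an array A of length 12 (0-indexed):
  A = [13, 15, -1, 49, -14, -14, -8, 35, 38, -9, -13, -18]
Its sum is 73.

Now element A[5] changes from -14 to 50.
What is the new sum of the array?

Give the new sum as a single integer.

Answer: 137

Derivation:
Old value at index 5: -14
New value at index 5: 50
Delta = 50 - -14 = 64
New sum = old_sum + delta = 73 + (64) = 137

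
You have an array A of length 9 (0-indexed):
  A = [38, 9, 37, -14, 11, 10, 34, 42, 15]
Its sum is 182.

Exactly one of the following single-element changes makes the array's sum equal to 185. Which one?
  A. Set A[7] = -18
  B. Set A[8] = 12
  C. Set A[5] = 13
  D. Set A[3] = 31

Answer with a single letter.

Option A: A[7] 42->-18, delta=-60, new_sum=182+(-60)=122
Option B: A[8] 15->12, delta=-3, new_sum=182+(-3)=179
Option C: A[5] 10->13, delta=3, new_sum=182+(3)=185 <-- matches target
Option D: A[3] -14->31, delta=45, new_sum=182+(45)=227

Answer: C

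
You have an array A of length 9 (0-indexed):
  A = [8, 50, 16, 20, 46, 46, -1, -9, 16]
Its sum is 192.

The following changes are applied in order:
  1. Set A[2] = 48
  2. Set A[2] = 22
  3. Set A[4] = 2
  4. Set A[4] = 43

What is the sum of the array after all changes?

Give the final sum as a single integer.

Answer: 195

Derivation:
Initial sum: 192
Change 1: A[2] 16 -> 48, delta = 32, sum = 224
Change 2: A[2] 48 -> 22, delta = -26, sum = 198
Change 3: A[4] 46 -> 2, delta = -44, sum = 154
Change 4: A[4] 2 -> 43, delta = 41, sum = 195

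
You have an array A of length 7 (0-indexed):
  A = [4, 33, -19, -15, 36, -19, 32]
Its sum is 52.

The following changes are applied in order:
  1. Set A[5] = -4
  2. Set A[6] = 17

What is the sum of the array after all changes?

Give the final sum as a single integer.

Answer: 52

Derivation:
Initial sum: 52
Change 1: A[5] -19 -> -4, delta = 15, sum = 67
Change 2: A[6] 32 -> 17, delta = -15, sum = 52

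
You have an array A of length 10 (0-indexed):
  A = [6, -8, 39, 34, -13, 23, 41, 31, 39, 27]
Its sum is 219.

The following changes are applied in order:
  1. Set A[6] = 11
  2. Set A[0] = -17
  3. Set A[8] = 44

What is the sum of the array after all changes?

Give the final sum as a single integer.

Initial sum: 219
Change 1: A[6] 41 -> 11, delta = -30, sum = 189
Change 2: A[0] 6 -> -17, delta = -23, sum = 166
Change 3: A[8] 39 -> 44, delta = 5, sum = 171

Answer: 171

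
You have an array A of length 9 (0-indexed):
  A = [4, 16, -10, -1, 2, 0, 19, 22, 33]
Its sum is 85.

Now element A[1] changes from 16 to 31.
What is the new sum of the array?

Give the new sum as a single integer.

Old value at index 1: 16
New value at index 1: 31
Delta = 31 - 16 = 15
New sum = old_sum + delta = 85 + (15) = 100

Answer: 100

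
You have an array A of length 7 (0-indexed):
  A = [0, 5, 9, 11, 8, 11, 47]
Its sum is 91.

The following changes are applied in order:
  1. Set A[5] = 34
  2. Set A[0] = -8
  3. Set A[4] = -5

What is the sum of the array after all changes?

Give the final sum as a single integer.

Initial sum: 91
Change 1: A[5] 11 -> 34, delta = 23, sum = 114
Change 2: A[0] 0 -> -8, delta = -8, sum = 106
Change 3: A[4] 8 -> -5, delta = -13, sum = 93

Answer: 93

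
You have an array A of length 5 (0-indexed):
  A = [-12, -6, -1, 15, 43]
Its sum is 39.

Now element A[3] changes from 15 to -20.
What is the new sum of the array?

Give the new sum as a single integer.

Old value at index 3: 15
New value at index 3: -20
Delta = -20 - 15 = -35
New sum = old_sum + delta = 39 + (-35) = 4

Answer: 4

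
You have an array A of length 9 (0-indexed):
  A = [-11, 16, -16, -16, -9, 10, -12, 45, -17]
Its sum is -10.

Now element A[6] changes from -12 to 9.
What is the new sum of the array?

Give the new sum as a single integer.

Answer: 11

Derivation:
Old value at index 6: -12
New value at index 6: 9
Delta = 9 - -12 = 21
New sum = old_sum + delta = -10 + (21) = 11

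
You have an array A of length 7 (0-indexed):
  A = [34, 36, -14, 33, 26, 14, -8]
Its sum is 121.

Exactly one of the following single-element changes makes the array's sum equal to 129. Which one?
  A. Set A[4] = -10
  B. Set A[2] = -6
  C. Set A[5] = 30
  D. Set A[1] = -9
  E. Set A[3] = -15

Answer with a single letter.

Option A: A[4] 26->-10, delta=-36, new_sum=121+(-36)=85
Option B: A[2] -14->-6, delta=8, new_sum=121+(8)=129 <-- matches target
Option C: A[5] 14->30, delta=16, new_sum=121+(16)=137
Option D: A[1] 36->-9, delta=-45, new_sum=121+(-45)=76
Option E: A[3] 33->-15, delta=-48, new_sum=121+(-48)=73

Answer: B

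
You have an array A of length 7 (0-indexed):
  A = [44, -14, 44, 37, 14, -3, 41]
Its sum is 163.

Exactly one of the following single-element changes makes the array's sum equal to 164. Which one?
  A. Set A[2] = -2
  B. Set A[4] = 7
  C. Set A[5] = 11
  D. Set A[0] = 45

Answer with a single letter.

Answer: D

Derivation:
Option A: A[2] 44->-2, delta=-46, new_sum=163+(-46)=117
Option B: A[4] 14->7, delta=-7, new_sum=163+(-7)=156
Option C: A[5] -3->11, delta=14, new_sum=163+(14)=177
Option D: A[0] 44->45, delta=1, new_sum=163+(1)=164 <-- matches target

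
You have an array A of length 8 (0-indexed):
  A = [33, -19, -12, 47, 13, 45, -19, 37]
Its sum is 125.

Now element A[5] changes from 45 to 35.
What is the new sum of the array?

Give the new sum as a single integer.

Old value at index 5: 45
New value at index 5: 35
Delta = 35 - 45 = -10
New sum = old_sum + delta = 125 + (-10) = 115

Answer: 115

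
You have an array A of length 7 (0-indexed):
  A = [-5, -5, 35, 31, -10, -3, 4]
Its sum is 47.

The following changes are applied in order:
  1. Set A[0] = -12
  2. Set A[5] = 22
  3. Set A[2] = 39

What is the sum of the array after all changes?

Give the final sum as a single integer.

Initial sum: 47
Change 1: A[0] -5 -> -12, delta = -7, sum = 40
Change 2: A[5] -3 -> 22, delta = 25, sum = 65
Change 3: A[2] 35 -> 39, delta = 4, sum = 69

Answer: 69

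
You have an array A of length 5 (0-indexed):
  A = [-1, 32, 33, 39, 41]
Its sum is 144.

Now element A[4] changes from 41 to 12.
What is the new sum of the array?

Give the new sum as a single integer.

Old value at index 4: 41
New value at index 4: 12
Delta = 12 - 41 = -29
New sum = old_sum + delta = 144 + (-29) = 115

Answer: 115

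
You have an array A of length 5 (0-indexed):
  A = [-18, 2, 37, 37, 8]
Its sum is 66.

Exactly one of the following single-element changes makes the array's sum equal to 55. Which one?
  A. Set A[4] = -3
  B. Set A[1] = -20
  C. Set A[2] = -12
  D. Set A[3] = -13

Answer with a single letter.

Option A: A[4] 8->-3, delta=-11, new_sum=66+(-11)=55 <-- matches target
Option B: A[1] 2->-20, delta=-22, new_sum=66+(-22)=44
Option C: A[2] 37->-12, delta=-49, new_sum=66+(-49)=17
Option D: A[3] 37->-13, delta=-50, new_sum=66+(-50)=16

Answer: A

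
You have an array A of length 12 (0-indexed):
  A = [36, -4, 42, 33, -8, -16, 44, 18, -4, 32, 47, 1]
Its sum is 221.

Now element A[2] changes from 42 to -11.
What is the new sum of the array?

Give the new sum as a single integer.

Old value at index 2: 42
New value at index 2: -11
Delta = -11 - 42 = -53
New sum = old_sum + delta = 221 + (-53) = 168

Answer: 168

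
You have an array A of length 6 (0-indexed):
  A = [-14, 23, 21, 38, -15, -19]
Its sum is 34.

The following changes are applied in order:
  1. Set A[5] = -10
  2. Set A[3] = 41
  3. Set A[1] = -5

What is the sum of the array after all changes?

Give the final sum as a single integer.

Answer: 18

Derivation:
Initial sum: 34
Change 1: A[5] -19 -> -10, delta = 9, sum = 43
Change 2: A[3] 38 -> 41, delta = 3, sum = 46
Change 3: A[1] 23 -> -5, delta = -28, sum = 18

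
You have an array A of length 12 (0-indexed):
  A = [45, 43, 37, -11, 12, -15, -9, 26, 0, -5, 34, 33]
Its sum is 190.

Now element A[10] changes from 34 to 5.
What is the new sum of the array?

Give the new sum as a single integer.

Old value at index 10: 34
New value at index 10: 5
Delta = 5 - 34 = -29
New sum = old_sum + delta = 190 + (-29) = 161

Answer: 161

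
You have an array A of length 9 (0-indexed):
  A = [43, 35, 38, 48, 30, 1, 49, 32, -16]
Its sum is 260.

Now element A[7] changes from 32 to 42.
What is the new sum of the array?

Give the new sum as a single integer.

Answer: 270

Derivation:
Old value at index 7: 32
New value at index 7: 42
Delta = 42 - 32 = 10
New sum = old_sum + delta = 260 + (10) = 270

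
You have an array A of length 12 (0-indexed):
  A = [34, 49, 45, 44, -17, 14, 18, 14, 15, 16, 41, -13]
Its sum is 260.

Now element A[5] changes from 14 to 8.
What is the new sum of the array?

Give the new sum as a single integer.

Answer: 254

Derivation:
Old value at index 5: 14
New value at index 5: 8
Delta = 8 - 14 = -6
New sum = old_sum + delta = 260 + (-6) = 254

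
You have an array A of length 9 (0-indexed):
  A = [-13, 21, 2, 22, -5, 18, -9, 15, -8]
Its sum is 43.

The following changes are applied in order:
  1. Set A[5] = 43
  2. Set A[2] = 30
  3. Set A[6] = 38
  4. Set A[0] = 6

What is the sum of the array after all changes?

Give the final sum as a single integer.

Answer: 162

Derivation:
Initial sum: 43
Change 1: A[5] 18 -> 43, delta = 25, sum = 68
Change 2: A[2] 2 -> 30, delta = 28, sum = 96
Change 3: A[6] -9 -> 38, delta = 47, sum = 143
Change 4: A[0] -13 -> 6, delta = 19, sum = 162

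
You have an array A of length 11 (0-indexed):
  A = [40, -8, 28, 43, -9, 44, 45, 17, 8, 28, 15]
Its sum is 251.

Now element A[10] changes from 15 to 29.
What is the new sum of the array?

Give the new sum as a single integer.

Answer: 265

Derivation:
Old value at index 10: 15
New value at index 10: 29
Delta = 29 - 15 = 14
New sum = old_sum + delta = 251 + (14) = 265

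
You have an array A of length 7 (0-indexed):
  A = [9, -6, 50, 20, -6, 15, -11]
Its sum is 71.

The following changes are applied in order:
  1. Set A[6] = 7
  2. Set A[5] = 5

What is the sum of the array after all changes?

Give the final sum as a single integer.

Initial sum: 71
Change 1: A[6] -11 -> 7, delta = 18, sum = 89
Change 2: A[5] 15 -> 5, delta = -10, sum = 79

Answer: 79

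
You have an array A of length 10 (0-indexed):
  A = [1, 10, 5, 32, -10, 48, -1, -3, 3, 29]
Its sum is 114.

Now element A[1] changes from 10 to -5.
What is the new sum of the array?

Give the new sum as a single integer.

Old value at index 1: 10
New value at index 1: -5
Delta = -5 - 10 = -15
New sum = old_sum + delta = 114 + (-15) = 99

Answer: 99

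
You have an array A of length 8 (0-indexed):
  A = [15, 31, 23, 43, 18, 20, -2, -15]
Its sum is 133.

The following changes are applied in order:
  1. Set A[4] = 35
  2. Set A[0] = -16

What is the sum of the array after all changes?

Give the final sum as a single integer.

Answer: 119

Derivation:
Initial sum: 133
Change 1: A[4] 18 -> 35, delta = 17, sum = 150
Change 2: A[0] 15 -> -16, delta = -31, sum = 119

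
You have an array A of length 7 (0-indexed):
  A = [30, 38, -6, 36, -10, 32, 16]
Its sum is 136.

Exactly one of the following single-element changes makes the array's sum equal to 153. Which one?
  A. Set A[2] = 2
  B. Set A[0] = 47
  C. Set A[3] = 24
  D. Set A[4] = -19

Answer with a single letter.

Answer: B

Derivation:
Option A: A[2] -6->2, delta=8, new_sum=136+(8)=144
Option B: A[0] 30->47, delta=17, new_sum=136+(17)=153 <-- matches target
Option C: A[3] 36->24, delta=-12, new_sum=136+(-12)=124
Option D: A[4] -10->-19, delta=-9, new_sum=136+(-9)=127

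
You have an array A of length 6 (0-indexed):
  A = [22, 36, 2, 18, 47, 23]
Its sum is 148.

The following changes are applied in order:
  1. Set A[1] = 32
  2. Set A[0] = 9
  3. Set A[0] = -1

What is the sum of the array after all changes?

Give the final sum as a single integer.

Answer: 121

Derivation:
Initial sum: 148
Change 1: A[1] 36 -> 32, delta = -4, sum = 144
Change 2: A[0] 22 -> 9, delta = -13, sum = 131
Change 3: A[0] 9 -> -1, delta = -10, sum = 121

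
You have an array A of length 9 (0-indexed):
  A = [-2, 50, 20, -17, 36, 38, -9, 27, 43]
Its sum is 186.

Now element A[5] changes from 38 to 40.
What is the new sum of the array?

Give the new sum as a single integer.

Old value at index 5: 38
New value at index 5: 40
Delta = 40 - 38 = 2
New sum = old_sum + delta = 186 + (2) = 188

Answer: 188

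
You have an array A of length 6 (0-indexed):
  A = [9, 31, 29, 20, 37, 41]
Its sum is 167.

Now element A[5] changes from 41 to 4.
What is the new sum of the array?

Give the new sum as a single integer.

Old value at index 5: 41
New value at index 5: 4
Delta = 4 - 41 = -37
New sum = old_sum + delta = 167 + (-37) = 130

Answer: 130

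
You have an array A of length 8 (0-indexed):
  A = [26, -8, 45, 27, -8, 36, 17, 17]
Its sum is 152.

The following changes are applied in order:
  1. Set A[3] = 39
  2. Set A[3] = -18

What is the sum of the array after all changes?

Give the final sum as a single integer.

Initial sum: 152
Change 1: A[3] 27 -> 39, delta = 12, sum = 164
Change 2: A[3] 39 -> -18, delta = -57, sum = 107

Answer: 107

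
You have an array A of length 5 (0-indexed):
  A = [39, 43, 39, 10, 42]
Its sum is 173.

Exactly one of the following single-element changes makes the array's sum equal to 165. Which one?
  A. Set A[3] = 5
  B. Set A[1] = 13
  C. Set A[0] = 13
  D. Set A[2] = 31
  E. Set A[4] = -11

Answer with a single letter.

Option A: A[3] 10->5, delta=-5, new_sum=173+(-5)=168
Option B: A[1] 43->13, delta=-30, new_sum=173+(-30)=143
Option C: A[0] 39->13, delta=-26, new_sum=173+(-26)=147
Option D: A[2] 39->31, delta=-8, new_sum=173+(-8)=165 <-- matches target
Option E: A[4] 42->-11, delta=-53, new_sum=173+(-53)=120

Answer: D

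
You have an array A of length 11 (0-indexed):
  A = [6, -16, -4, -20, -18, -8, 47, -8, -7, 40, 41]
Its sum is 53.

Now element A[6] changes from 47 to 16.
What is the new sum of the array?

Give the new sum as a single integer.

Old value at index 6: 47
New value at index 6: 16
Delta = 16 - 47 = -31
New sum = old_sum + delta = 53 + (-31) = 22

Answer: 22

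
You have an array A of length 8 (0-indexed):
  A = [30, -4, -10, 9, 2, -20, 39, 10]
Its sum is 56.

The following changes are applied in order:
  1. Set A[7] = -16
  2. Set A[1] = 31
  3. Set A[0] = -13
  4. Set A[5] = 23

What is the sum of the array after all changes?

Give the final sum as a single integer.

Answer: 65

Derivation:
Initial sum: 56
Change 1: A[7] 10 -> -16, delta = -26, sum = 30
Change 2: A[1] -4 -> 31, delta = 35, sum = 65
Change 3: A[0] 30 -> -13, delta = -43, sum = 22
Change 4: A[5] -20 -> 23, delta = 43, sum = 65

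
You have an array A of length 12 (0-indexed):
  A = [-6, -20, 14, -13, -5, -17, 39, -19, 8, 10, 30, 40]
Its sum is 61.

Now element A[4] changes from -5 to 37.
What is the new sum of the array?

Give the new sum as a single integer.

Answer: 103

Derivation:
Old value at index 4: -5
New value at index 4: 37
Delta = 37 - -5 = 42
New sum = old_sum + delta = 61 + (42) = 103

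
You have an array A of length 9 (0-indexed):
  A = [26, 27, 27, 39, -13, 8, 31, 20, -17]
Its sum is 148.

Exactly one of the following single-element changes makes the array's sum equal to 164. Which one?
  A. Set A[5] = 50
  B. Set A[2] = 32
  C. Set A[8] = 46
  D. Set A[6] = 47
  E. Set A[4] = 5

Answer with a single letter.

Option A: A[5] 8->50, delta=42, new_sum=148+(42)=190
Option B: A[2] 27->32, delta=5, new_sum=148+(5)=153
Option C: A[8] -17->46, delta=63, new_sum=148+(63)=211
Option D: A[6] 31->47, delta=16, new_sum=148+(16)=164 <-- matches target
Option E: A[4] -13->5, delta=18, new_sum=148+(18)=166

Answer: D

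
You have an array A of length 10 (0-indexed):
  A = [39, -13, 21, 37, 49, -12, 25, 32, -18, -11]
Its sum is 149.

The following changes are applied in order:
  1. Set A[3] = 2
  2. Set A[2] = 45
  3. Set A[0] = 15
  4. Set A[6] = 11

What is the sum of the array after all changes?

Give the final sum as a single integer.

Answer: 100

Derivation:
Initial sum: 149
Change 1: A[3] 37 -> 2, delta = -35, sum = 114
Change 2: A[2] 21 -> 45, delta = 24, sum = 138
Change 3: A[0] 39 -> 15, delta = -24, sum = 114
Change 4: A[6] 25 -> 11, delta = -14, sum = 100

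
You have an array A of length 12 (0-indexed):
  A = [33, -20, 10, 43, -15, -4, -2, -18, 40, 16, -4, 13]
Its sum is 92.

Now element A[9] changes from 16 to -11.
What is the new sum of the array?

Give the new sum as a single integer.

Answer: 65

Derivation:
Old value at index 9: 16
New value at index 9: -11
Delta = -11 - 16 = -27
New sum = old_sum + delta = 92 + (-27) = 65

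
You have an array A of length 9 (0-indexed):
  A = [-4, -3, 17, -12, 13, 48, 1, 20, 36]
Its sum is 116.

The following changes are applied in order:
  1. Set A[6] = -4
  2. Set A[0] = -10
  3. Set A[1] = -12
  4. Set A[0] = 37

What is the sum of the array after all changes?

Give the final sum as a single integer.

Answer: 143

Derivation:
Initial sum: 116
Change 1: A[6] 1 -> -4, delta = -5, sum = 111
Change 2: A[0] -4 -> -10, delta = -6, sum = 105
Change 3: A[1] -3 -> -12, delta = -9, sum = 96
Change 4: A[0] -10 -> 37, delta = 47, sum = 143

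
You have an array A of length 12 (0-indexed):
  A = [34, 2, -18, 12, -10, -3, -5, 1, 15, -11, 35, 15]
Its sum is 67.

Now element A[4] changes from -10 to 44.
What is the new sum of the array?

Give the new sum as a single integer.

Old value at index 4: -10
New value at index 4: 44
Delta = 44 - -10 = 54
New sum = old_sum + delta = 67 + (54) = 121

Answer: 121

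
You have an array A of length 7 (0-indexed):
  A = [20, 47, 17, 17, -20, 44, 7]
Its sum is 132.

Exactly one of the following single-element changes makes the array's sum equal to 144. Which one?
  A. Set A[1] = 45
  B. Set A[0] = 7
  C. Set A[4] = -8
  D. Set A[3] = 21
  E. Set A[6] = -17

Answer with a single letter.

Answer: C

Derivation:
Option A: A[1] 47->45, delta=-2, new_sum=132+(-2)=130
Option B: A[0] 20->7, delta=-13, new_sum=132+(-13)=119
Option C: A[4] -20->-8, delta=12, new_sum=132+(12)=144 <-- matches target
Option D: A[3] 17->21, delta=4, new_sum=132+(4)=136
Option E: A[6] 7->-17, delta=-24, new_sum=132+(-24)=108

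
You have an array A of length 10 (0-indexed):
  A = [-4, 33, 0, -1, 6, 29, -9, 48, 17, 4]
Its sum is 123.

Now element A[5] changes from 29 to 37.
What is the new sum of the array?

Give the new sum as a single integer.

Answer: 131

Derivation:
Old value at index 5: 29
New value at index 5: 37
Delta = 37 - 29 = 8
New sum = old_sum + delta = 123 + (8) = 131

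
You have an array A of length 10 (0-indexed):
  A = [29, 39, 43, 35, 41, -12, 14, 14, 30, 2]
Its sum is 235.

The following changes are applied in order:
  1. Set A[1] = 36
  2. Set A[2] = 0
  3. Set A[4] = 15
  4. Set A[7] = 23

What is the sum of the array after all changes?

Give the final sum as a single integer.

Answer: 172

Derivation:
Initial sum: 235
Change 1: A[1] 39 -> 36, delta = -3, sum = 232
Change 2: A[2] 43 -> 0, delta = -43, sum = 189
Change 3: A[4] 41 -> 15, delta = -26, sum = 163
Change 4: A[7] 14 -> 23, delta = 9, sum = 172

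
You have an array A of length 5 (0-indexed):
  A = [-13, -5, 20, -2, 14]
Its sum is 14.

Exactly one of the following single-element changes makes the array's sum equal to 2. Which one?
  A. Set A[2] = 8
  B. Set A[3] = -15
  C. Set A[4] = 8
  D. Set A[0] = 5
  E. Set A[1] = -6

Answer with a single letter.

Option A: A[2] 20->8, delta=-12, new_sum=14+(-12)=2 <-- matches target
Option B: A[3] -2->-15, delta=-13, new_sum=14+(-13)=1
Option C: A[4] 14->8, delta=-6, new_sum=14+(-6)=8
Option D: A[0] -13->5, delta=18, new_sum=14+(18)=32
Option E: A[1] -5->-6, delta=-1, new_sum=14+(-1)=13

Answer: A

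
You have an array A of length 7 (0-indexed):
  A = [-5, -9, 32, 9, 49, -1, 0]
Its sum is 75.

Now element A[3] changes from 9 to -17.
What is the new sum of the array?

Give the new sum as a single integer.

Old value at index 3: 9
New value at index 3: -17
Delta = -17 - 9 = -26
New sum = old_sum + delta = 75 + (-26) = 49

Answer: 49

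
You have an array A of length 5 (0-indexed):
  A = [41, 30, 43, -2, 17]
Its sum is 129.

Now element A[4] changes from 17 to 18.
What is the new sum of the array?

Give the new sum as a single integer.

Old value at index 4: 17
New value at index 4: 18
Delta = 18 - 17 = 1
New sum = old_sum + delta = 129 + (1) = 130

Answer: 130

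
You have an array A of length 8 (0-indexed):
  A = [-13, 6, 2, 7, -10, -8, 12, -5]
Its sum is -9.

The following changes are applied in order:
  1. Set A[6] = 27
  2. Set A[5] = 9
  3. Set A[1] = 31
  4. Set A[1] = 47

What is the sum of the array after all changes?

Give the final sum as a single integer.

Answer: 64

Derivation:
Initial sum: -9
Change 1: A[6] 12 -> 27, delta = 15, sum = 6
Change 2: A[5] -8 -> 9, delta = 17, sum = 23
Change 3: A[1] 6 -> 31, delta = 25, sum = 48
Change 4: A[1] 31 -> 47, delta = 16, sum = 64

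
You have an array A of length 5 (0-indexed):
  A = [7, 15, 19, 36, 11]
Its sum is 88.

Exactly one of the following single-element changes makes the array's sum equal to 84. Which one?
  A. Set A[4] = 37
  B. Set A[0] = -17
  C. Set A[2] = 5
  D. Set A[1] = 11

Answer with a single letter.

Option A: A[4] 11->37, delta=26, new_sum=88+(26)=114
Option B: A[0] 7->-17, delta=-24, new_sum=88+(-24)=64
Option C: A[2] 19->5, delta=-14, new_sum=88+(-14)=74
Option D: A[1] 15->11, delta=-4, new_sum=88+(-4)=84 <-- matches target

Answer: D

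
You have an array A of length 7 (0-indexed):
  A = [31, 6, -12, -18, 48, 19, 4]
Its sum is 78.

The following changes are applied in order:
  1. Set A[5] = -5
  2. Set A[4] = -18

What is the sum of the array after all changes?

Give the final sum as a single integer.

Answer: -12

Derivation:
Initial sum: 78
Change 1: A[5] 19 -> -5, delta = -24, sum = 54
Change 2: A[4] 48 -> -18, delta = -66, sum = -12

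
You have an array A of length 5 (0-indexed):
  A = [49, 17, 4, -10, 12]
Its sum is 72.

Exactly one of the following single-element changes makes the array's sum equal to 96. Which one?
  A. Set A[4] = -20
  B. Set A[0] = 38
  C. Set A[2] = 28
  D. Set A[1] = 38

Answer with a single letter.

Answer: C

Derivation:
Option A: A[4] 12->-20, delta=-32, new_sum=72+(-32)=40
Option B: A[0] 49->38, delta=-11, new_sum=72+(-11)=61
Option C: A[2] 4->28, delta=24, new_sum=72+(24)=96 <-- matches target
Option D: A[1] 17->38, delta=21, new_sum=72+(21)=93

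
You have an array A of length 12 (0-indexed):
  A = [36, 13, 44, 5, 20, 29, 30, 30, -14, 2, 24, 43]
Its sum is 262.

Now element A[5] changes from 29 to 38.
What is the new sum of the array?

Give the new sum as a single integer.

Old value at index 5: 29
New value at index 5: 38
Delta = 38 - 29 = 9
New sum = old_sum + delta = 262 + (9) = 271

Answer: 271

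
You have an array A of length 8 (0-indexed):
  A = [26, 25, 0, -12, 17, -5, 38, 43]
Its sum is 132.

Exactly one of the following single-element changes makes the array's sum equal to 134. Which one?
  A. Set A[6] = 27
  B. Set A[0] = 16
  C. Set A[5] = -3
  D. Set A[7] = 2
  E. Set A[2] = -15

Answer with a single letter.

Answer: C

Derivation:
Option A: A[6] 38->27, delta=-11, new_sum=132+(-11)=121
Option B: A[0] 26->16, delta=-10, new_sum=132+(-10)=122
Option C: A[5] -5->-3, delta=2, new_sum=132+(2)=134 <-- matches target
Option D: A[7] 43->2, delta=-41, new_sum=132+(-41)=91
Option E: A[2] 0->-15, delta=-15, new_sum=132+(-15)=117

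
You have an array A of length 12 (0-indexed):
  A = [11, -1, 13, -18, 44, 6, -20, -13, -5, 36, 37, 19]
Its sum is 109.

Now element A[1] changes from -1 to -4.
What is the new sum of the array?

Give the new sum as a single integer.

Old value at index 1: -1
New value at index 1: -4
Delta = -4 - -1 = -3
New sum = old_sum + delta = 109 + (-3) = 106

Answer: 106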